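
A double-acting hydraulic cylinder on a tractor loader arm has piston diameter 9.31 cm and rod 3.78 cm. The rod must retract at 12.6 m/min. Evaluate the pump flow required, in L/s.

Q ≈ 1.19 L/s

Rod-side annular area A_ann = π/4 × (9.31² − 3.78²) = 56.85 cm^2
Q = A × v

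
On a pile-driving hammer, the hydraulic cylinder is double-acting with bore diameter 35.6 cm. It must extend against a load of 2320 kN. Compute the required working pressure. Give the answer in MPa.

P ≈ 23.3 MPa

Cap-side area A_cap = π/4 × (35.6 cm)² = 995.4 cm^2
P = F / A = 2320 kN / A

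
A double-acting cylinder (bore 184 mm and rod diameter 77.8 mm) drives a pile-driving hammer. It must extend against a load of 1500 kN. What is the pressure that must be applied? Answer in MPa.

Cap-side area A_cap = π/4 × (184 mm)² = 26590 mm^2
P = F / A = 1500 kN / A

P ≈ 56.4 MPa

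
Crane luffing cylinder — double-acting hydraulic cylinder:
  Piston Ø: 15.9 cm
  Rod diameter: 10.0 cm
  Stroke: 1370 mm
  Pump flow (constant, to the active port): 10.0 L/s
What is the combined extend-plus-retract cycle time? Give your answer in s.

Cap-side area A_cap = π/4 × (15.9 cm)² = 198.6 cm^2
Rod-side annular area A_ann = π/4 × (15.9² − 10.0²) = 120.0 cm^2
t_ext = A_cap·L/Q = 2.720 s
t_ret = A_ann·L/Q = 1.644 s
t_cycle = t_ext + t_ret

t ≈ 4.36 s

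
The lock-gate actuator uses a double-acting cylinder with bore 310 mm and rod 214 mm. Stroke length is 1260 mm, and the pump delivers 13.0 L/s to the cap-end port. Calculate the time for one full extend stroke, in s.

Cap-side area A_cap = π/4 × (310 mm)² = 75480 mm^2
Swept volume V = A × L; t = V / Q = A·L / Q

t ≈ 7.32 s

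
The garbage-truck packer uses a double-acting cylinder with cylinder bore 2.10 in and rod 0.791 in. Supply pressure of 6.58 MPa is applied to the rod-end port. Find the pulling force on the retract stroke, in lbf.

Rod-side annular area A_ann = π/4 × (2.10² − 0.791²) = 2.972 in^2
On retraction the pressure acts on the annular area (bore minus rod).
F = P × A_ann

F ≈ 2840 lbf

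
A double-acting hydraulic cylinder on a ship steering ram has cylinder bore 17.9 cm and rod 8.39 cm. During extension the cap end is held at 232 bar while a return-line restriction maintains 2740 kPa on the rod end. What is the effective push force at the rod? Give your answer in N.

Cap-side area A_cap = π/4 × (17.9 cm)² = 251.6 cm^2
Rod-side annular area A_ann = π/4 × (17.9² − 8.39²) = 196.4 cm^2
Net thrust = P_cap·A_cap − P_rod·A_ann = 5.838e5 N − 53800 N

F ≈ 5.30e5 N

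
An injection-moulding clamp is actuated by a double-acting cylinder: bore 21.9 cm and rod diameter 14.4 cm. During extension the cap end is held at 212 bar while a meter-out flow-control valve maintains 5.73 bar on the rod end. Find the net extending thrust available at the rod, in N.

Cap-side area A_cap = π/4 × (21.9 cm)² = 376.7 cm^2
Rod-side annular area A_ann = π/4 × (21.9² − 14.4²) = 213.8 cm^2
Net thrust = P_cap·A_cap − P_rod·A_ann = 7.986e5 N − 12250 N

F ≈ 7.86e5 N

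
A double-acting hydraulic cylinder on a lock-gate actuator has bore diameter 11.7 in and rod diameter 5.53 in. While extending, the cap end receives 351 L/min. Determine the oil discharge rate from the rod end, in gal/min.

Cap-side area A_cap = π/4 × (11.7 in)² = 107.5 in^2
Rod-side annular area A_ann = π/4 × (11.7² − 5.53²) = 83.49 in^2
Piston speed v = Q_in/A_cap; rod-end outflow Q_out = v × A_ann = Q_in × A_ann/A_cap.

Q_out ≈ 72.0 gal/min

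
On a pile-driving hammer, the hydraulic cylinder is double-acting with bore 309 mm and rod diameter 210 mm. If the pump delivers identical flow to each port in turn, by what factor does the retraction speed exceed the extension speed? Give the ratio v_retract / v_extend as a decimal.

Cap-side area A_cap = π/4 × (309 mm)² = 74990 mm^2
Rod-side annular area A_ann = π/4 × (309² − 210²) = 40350 mm^2
For equal Q, v ∝ 1/A, so v_ret/v_ext = A_cap/A_ann.

v_ret/v_ext ≈ 1.86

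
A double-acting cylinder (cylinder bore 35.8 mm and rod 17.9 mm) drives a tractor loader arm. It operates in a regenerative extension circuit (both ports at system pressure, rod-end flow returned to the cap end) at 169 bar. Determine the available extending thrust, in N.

F ≈ 4250 N

With equal pressure on both faces, forces on the annular region cancel; the net push is pressure × rod cross-section.
Rod cross-section A_rod = π/4 × (17.9 mm)² = 251.6 mm^2
F = P × A_rod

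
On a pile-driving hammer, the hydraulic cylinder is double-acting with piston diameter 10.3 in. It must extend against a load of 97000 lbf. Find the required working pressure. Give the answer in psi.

Cap-side area A_cap = π/4 × (10.3 in)² = 83.32 in^2
P = F / A = 97000 lbf / A

P ≈ 1160 psi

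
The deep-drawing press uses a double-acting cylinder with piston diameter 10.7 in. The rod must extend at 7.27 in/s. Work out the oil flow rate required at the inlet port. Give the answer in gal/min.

Cap-side area A_cap = π/4 × (10.7 in)² = 89.92 in^2
Q = A × v

Q ≈ 170 gal/min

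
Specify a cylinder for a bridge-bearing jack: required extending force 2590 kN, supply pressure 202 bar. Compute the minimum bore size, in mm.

D ≈ 404 mm

Extension force acts on the full piston face: F = P × (π/4)D².
D = √(4F / (πP)) = √(4 × 2590 kN / (π × 202 bar))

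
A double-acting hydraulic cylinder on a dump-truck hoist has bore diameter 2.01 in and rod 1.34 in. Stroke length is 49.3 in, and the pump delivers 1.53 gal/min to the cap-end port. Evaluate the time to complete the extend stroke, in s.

Cap-side area A_cap = π/4 × (2.01 in)² = 3.173 in^2
Swept volume V = A × L; t = V / Q = A·L / Q

t ≈ 26.6 s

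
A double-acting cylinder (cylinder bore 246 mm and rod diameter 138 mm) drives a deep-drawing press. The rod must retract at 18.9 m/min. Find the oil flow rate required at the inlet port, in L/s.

Rod-side annular area A_ann = π/4 × (246² − 138²) = 32570 mm^2
Q = A × v

Q ≈ 10.3 L/s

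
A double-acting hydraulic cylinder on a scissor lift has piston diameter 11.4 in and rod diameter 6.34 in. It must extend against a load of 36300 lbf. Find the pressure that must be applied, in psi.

P ≈ 356 psi

Cap-side area A_cap = π/4 × (11.4 in)² = 102.1 in^2
P = F / A = 36300 lbf / A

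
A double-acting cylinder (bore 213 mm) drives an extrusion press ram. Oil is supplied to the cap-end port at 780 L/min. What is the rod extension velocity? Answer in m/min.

Cap-side area A_cap = π/4 × (213 mm)² = 35630 mm^2
v = Q / A

v ≈ 21.9 m/min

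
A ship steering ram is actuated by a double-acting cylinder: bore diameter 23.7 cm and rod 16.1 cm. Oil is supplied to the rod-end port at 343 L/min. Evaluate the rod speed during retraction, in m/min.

Rod-side annular area A_ann = π/4 × (23.7² − 16.1²) = 237.6 cm^2
Flow into the rod-end port fills the annular volume.
v = Q / A

v ≈ 14.4 m/min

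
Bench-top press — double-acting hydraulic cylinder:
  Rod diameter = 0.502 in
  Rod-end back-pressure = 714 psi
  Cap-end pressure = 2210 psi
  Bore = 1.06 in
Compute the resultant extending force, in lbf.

Cap-side area A_cap = π/4 × (1.06 in)² = 0.8825 in^2
Rod-side annular area A_ann = π/4 × (1.06² − 0.502²) = 0.6845 in^2
Net thrust = P_cap·A_cap − P_rod·A_ann = 1950 lbf − 488.8 lbf

F ≈ 1460 lbf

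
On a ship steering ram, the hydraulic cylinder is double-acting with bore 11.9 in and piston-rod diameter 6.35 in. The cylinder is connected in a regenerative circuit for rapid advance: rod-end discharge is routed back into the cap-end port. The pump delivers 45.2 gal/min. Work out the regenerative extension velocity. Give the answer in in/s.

In regeneration the rod-end outflow joins the pump flow into the cap end, so the net volume the pump must supply per unit advance equals the rod cross-section area.
Rod cross-section A_rod = π/4 × (6.35 in)² = 31.67 in^2
v = Q_pump / A_rod

v ≈ 5.49 in/s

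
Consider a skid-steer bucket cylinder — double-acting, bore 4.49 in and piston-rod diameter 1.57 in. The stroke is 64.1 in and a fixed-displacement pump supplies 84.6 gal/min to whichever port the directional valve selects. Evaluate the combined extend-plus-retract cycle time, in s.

Cap-side area A_cap = π/4 × (4.49 in)² = 15.83 in^2
Rod-side annular area A_ann = π/4 × (4.49² − 1.57²) = 13.90 in^2
t_ext = A_cap·L/Q = 3.116 s
t_ret = A_ann·L/Q = 2.735 s
t_cycle = t_ext + t_ret

t ≈ 5.85 s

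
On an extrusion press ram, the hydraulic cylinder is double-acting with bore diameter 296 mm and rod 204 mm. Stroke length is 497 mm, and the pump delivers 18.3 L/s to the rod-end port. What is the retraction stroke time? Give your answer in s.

Rod-side annular area A_ann = π/4 × (296² − 204²) = 36130 mm^2
Swept volume V = A × L; t = V / Q = A·L / Q

t ≈ 0.981 s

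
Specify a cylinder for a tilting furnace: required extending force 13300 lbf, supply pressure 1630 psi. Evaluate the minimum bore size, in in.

Extension force acts on the full piston face: F = P × (π/4)D².
D = √(4F / (πP)) = √(4 × 13300 lbf / (π × 1630 psi))

D ≈ 3.22 in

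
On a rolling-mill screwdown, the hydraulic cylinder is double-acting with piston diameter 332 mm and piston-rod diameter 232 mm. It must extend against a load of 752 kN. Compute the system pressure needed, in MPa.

Cap-side area A_cap = π/4 × (332 mm)² = 86570 mm^2
P = F / A = 752 kN / A

P ≈ 8.69 MPa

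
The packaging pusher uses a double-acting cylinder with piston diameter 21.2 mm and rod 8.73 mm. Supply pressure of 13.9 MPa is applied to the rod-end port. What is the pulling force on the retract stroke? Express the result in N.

F ≈ 4070 N

Rod-side annular area A_ann = π/4 × (21.2² − 8.73²) = 293.1 mm^2
On retraction the pressure acts on the annular area (bore minus rod).
F = P × A_ann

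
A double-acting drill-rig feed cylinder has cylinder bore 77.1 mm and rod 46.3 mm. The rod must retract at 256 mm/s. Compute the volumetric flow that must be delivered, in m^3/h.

Rod-side annular area A_ann = π/4 × (77.1² − 46.3²) = 2985 mm^2
Q = A × v

Q ≈ 2.75 m^3/h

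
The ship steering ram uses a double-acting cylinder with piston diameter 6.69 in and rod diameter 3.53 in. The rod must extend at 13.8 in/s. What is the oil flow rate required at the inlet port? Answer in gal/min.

Q ≈ 126 gal/min

Cap-side area A_cap = π/4 × (6.69 in)² = 35.15 in^2
Q = A × v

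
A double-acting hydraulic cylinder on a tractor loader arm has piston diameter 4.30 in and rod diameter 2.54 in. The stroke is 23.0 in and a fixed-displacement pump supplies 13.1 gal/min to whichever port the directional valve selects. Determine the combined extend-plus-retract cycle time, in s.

t ≈ 10.9 s

Cap-side area A_cap = π/4 × (4.30 in)² = 14.52 in^2
Rod-side annular area A_ann = π/4 × (4.30² − 2.54²) = 9.455 in^2
t_ext = A_cap·L/Q = 6.623 s
t_ret = A_ann·L/Q = 4.312 s
t_cycle = t_ext + t_ret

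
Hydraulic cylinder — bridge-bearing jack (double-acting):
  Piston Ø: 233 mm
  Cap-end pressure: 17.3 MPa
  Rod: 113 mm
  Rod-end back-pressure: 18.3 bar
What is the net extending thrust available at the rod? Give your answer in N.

F ≈ 6.78e5 N

Cap-side area A_cap = π/4 × (233 mm)² = 42640 mm^2
Rod-side annular area A_ann = π/4 × (233² − 113²) = 32610 mm^2
Net thrust = P_cap·A_cap − P_rod·A_ann = 7.376e5 N − 59680 N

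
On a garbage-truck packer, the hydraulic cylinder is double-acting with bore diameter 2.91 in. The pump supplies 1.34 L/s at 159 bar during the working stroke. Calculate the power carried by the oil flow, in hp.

W ≈ 28.6 hp

Hydraulic power = P × Q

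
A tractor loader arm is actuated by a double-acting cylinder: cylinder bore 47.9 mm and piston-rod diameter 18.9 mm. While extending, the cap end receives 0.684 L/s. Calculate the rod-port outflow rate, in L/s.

Q_out ≈ 0.578 L/s

Cap-side area A_cap = π/4 × (47.9 mm)² = 1802 mm^2
Rod-side annular area A_ann = π/4 × (47.9² − 18.9²) = 1521 mm^2
Piston speed v = Q_in/A_cap; rod-end outflow Q_out = v × A_ann = Q_in × A_ann/A_cap.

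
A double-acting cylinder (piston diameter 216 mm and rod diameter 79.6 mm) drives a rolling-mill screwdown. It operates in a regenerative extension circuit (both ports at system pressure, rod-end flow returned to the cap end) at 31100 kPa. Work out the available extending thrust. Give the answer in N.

With equal pressure on both faces, forces on the annular region cancel; the net push is pressure × rod cross-section.
Rod cross-section A_rod = π/4 × (79.6 mm)² = 4976 mm^2
F = P × A_rod

F ≈ 1.55e5 N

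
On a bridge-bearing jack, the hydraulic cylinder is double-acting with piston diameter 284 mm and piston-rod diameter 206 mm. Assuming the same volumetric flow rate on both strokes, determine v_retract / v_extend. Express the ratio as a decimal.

Cap-side area A_cap = π/4 × (284 mm)² = 63350 mm^2
Rod-side annular area A_ann = π/4 × (284² − 206²) = 30020 mm^2
For equal Q, v ∝ 1/A, so v_ret/v_ext = A_cap/A_ann.

v_ret/v_ext ≈ 2.11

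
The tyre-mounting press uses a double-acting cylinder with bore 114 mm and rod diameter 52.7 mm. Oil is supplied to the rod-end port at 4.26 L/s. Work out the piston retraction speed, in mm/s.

Rod-side annular area A_ann = π/4 × (114² − 52.7²) = 8026 mm^2
Flow into the rod-end port fills the annular volume.
v = Q / A

v ≈ 531 mm/s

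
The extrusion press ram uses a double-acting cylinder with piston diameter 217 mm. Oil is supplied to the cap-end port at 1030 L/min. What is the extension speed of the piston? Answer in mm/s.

Cap-side area A_cap = π/4 × (217 mm)² = 36980 mm^2
v = Q / A

v ≈ 464 mm/s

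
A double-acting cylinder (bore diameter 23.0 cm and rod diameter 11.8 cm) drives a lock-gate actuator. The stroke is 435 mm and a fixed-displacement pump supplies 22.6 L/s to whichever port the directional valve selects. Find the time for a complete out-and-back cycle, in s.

t ≈ 1.39 s

Cap-side area A_cap = π/4 × (23.0 cm)² = 415.5 cm^2
Rod-side annular area A_ann = π/4 × (23.0² − 11.8²) = 306.1 cm^2
t_ext = A_cap·L/Q = 0.7997 s
t_ret = A_ann·L/Q = 0.5892 s
t_cycle = t_ext + t_ret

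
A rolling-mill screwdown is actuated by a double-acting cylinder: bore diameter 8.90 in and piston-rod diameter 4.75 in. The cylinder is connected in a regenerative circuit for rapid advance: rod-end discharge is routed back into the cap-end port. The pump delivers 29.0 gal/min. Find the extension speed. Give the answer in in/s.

v ≈ 6.30 in/s

In regeneration the rod-end outflow joins the pump flow into the cap end, so the net volume the pump must supply per unit advance equals the rod cross-section area.
Rod cross-section A_rod = π/4 × (4.75 in)² = 17.72 in^2
v = Q_pump / A_rod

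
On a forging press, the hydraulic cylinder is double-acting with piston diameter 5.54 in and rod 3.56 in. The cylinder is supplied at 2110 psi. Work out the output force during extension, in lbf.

Cap-side area A_cap = π/4 × (5.54 in)² = 24.11 in^2
F = P × A_cap = 2110 psi × A_cap

F ≈ 50900 lbf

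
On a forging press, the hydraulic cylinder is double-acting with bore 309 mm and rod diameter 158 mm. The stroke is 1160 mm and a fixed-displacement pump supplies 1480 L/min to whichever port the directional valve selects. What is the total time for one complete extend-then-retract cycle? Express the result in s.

t ≈ 6.13 s

Cap-side area A_cap = π/4 × (309 mm)² = 74990 mm^2
Rod-side annular area A_ann = π/4 × (309² − 158²) = 55380 mm^2
t_ext = A_cap·L/Q = 3.527 s
t_ret = A_ann·L/Q = 2.605 s
t_cycle = t_ext + t_ret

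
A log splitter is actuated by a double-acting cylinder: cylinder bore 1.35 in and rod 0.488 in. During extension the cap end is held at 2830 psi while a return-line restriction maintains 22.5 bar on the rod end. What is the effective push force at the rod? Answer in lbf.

Cap-side area A_cap = π/4 × (1.35 in)² = 1.431 in^2
Rod-side annular area A_ann = π/4 × (1.35² − 0.488²) = 1.244 in^2
Net thrust = P_cap·A_cap − P_rod·A_ann = 4051 lbf − 406.1 lbf

F ≈ 3640 lbf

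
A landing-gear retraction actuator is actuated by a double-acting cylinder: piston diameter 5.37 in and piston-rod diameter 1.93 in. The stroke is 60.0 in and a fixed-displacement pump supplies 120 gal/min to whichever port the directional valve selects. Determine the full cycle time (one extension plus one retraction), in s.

t ≈ 5.50 s

Cap-side area A_cap = π/4 × (5.37 in)² = 22.65 in^2
Rod-side annular area A_ann = π/4 × (5.37² − 1.93²) = 19.72 in^2
t_ext = A_cap·L/Q = 2.941 s
t_ret = A_ann·L/Q = 2.561 s
t_cycle = t_ext + t_ret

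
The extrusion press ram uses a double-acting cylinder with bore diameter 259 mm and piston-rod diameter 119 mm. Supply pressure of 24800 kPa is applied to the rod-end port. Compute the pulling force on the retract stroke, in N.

F ≈ 1.03e6 N

Rod-side annular area A_ann = π/4 × (259² − 119²) = 41560 mm^2
On retraction the pressure acts on the annular area (bore minus rod).
F = P × A_ann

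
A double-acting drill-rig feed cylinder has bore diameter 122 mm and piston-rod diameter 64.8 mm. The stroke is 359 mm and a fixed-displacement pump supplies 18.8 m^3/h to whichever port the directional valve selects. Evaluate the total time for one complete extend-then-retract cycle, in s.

Cap-side area A_cap = π/4 × (122 mm)² = 11690 mm^2
Rod-side annular area A_ann = π/4 × (122² − 64.8²) = 8392 mm^2
t_ext = A_cap·L/Q = 0.8036 s
t_ret = A_ann·L/Q = 0.5769 s
t_cycle = t_ext + t_ret

t ≈ 1.38 s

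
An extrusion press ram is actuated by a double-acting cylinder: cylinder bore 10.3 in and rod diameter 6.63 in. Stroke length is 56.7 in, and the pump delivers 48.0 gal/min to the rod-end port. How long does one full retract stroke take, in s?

Rod-side annular area A_ann = π/4 × (10.3² − 6.63²) = 48.80 in^2
Swept volume V = A × L; t = V / Q = A·L / Q

t ≈ 15.0 s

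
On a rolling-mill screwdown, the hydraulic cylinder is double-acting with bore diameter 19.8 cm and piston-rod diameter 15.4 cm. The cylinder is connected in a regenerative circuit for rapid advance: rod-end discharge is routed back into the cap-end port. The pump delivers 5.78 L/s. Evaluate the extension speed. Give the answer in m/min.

v ≈ 18.6 m/min

In regeneration the rod-end outflow joins the pump flow into the cap end, so the net volume the pump must supply per unit advance equals the rod cross-section area.
Rod cross-section A_rod = π/4 × (15.4 cm)² = 186.3 cm^2
v = Q_pump / A_rod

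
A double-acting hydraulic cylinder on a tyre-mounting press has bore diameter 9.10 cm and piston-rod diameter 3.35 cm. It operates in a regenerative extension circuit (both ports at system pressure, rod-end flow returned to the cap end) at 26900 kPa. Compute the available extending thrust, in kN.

With equal pressure on both faces, forces on the annular region cancel; the net push is pressure × rod cross-section.
Rod cross-section A_rod = π/4 × (3.35 cm)² = 8.814 cm^2
F = P × A_rod

F ≈ 23.7 kN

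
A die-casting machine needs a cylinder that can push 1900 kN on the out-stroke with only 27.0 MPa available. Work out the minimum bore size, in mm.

Extension force acts on the full piston face: F = P × (π/4)D².
D = √(4F / (πP)) = √(4 × 1900 kN / (π × 27.0 MPa))

D ≈ 299 mm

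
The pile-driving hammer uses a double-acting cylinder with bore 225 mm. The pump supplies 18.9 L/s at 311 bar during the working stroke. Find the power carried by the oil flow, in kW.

Hydraulic power = P × Q

W ≈ 588 kW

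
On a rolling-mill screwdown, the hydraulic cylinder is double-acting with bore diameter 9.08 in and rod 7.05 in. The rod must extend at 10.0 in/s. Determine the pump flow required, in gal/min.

Cap-side area A_cap = π/4 × (9.08 in)² = 64.75 in^2
Q = A × v

Q ≈ 168 gal/min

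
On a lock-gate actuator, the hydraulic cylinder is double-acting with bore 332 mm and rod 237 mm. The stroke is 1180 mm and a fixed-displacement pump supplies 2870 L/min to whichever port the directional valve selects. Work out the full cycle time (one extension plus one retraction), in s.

Cap-side area A_cap = π/4 × (332 mm)² = 86570 mm^2
Rod-side annular area A_ann = π/4 × (332² − 237²) = 42450 mm^2
t_ext = A_cap·L/Q = 2.136 s
t_ret = A_ann·L/Q = 1.047 s
t_cycle = t_ext + t_ret

t ≈ 3.18 s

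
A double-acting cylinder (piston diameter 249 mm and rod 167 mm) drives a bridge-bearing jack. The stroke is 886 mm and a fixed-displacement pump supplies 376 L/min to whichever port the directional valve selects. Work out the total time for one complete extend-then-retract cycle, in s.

Cap-side area A_cap = π/4 × (249 mm)² = 48700 mm^2
Rod-side annular area A_ann = π/4 × (249² − 167²) = 26790 mm^2
t_ext = A_cap·L/Q = 6.885 s
t_ret = A_ann·L/Q = 3.788 s
t_cycle = t_ext + t_ret

t ≈ 10.7 s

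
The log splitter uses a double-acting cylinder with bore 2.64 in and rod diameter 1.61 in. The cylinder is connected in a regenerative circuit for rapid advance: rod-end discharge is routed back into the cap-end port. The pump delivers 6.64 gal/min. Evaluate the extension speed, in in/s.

v ≈ 12.6 in/s

In regeneration the rod-end outflow joins the pump flow into the cap end, so the net volume the pump must supply per unit advance equals the rod cross-section area.
Rod cross-section A_rod = π/4 × (1.61 in)² = 2.036 in^2
v = Q_pump / A_rod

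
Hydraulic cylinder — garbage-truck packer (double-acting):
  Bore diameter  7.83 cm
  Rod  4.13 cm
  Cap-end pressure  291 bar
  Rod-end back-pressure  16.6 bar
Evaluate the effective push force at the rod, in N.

F ≈ 1.34e5 N

Cap-side area A_cap = π/4 × (7.83 cm)² = 48.15 cm^2
Rod-side annular area A_ann = π/4 × (7.83² − 4.13²) = 34.76 cm^2
Net thrust = P_cap·A_cap − P_rod·A_ann = 1.401e5 N − 5769 N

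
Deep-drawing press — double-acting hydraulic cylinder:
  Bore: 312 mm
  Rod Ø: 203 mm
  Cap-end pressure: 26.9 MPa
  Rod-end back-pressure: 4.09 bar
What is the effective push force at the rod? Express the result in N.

F ≈ 2.04e6 N

Cap-side area A_cap = π/4 × (312 mm)² = 76450 mm^2
Rod-side annular area A_ann = π/4 × (312² − 203²) = 44090 mm^2
Net thrust = P_cap·A_cap − P_rod·A_ann = 2.057e6 N − 18030 N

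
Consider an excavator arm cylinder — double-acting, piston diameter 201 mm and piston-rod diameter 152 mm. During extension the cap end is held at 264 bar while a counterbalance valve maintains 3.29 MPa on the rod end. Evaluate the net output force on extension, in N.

F ≈ 7.93e5 N

Cap-side area A_cap = π/4 × (201 mm)² = 31730 mm^2
Rod-side annular area A_ann = π/4 × (201² − 152²) = 13590 mm^2
Net thrust = P_cap·A_cap − P_rod·A_ann = 8.377e5 N − 44690 N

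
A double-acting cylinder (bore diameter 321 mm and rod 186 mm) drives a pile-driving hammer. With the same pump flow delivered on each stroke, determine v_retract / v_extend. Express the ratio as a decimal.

v_ret/v_ext ≈ 1.51

Cap-side area A_cap = π/4 × (321 mm)² = 80930 mm^2
Rod-side annular area A_ann = π/4 × (321² − 186²) = 53760 mm^2
For equal Q, v ∝ 1/A, so v_ret/v_ext = A_cap/A_ann.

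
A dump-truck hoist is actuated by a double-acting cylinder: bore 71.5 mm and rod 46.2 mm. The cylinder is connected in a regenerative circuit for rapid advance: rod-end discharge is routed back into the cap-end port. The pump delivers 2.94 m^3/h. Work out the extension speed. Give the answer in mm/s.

v ≈ 487 mm/s

In regeneration the rod-end outflow joins the pump flow into the cap end, so the net volume the pump must supply per unit advance equals the rod cross-section area.
Rod cross-section A_rod = π/4 × (46.2 mm)² = 1676 mm^2
v = Q_pump / A_rod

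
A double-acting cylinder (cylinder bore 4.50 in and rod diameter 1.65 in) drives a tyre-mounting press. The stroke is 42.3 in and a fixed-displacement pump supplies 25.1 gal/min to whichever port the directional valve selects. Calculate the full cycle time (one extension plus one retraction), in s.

t ≈ 13.0 s

Cap-side area A_cap = π/4 × (4.50 in)² = 15.90 in^2
Rod-side annular area A_ann = π/4 × (4.50² − 1.65²) = 13.77 in^2
t_ext = A_cap·L/Q = 6.962 s
t_ret = A_ann·L/Q = 6.026 s
t_cycle = t_ext + t_ret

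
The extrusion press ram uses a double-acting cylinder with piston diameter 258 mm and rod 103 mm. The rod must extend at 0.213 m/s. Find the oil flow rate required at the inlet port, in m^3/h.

Q ≈ 40.1 m^3/h

Cap-side area A_cap = π/4 × (258 mm)² = 52280 mm^2
Q = A × v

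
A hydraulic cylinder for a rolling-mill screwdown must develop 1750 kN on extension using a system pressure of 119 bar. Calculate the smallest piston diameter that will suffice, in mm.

D ≈ 433 mm

Extension force acts on the full piston face: F = P × (π/4)D².
D = √(4F / (πP)) = √(4 × 1750 kN / (π × 119 bar))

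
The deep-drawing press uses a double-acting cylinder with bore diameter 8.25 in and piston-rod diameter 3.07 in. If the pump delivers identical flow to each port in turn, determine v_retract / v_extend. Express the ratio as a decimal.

Cap-side area A_cap = π/4 × (8.25 in)² = 53.46 in^2
Rod-side annular area A_ann = π/4 × (8.25² − 3.07²) = 46.05 in^2
For equal Q, v ∝ 1/A, so v_ret/v_ext = A_cap/A_ann.

v_ret/v_ext ≈ 1.16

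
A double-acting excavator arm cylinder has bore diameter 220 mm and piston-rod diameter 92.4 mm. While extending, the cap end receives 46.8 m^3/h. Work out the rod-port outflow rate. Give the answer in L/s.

Cap-side area A_cap = π/4 × (220 mm)² = 38010 mm^2
Rod-side annular area A_ann = π/4 × (220² − 92.4²) = 31310 mm^2
Piston speed v = Q_in/A_cap; rod-end outflow Q_out = v × A_ann = Q_in × A_ann/A_cap.

Q_out ≈ 10.7 L/s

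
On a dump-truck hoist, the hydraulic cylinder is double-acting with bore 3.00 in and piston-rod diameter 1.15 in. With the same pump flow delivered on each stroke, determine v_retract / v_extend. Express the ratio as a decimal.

Cap-side area A_cap = π/4 × (3.00 in)² = 7.069 in^2
Rod-side annular area A_ann = π/4 × (3.00² − 1.15²) = 6.030 in^2
For equal Q, v ∝ 1/A, so v_ret/v_ext = A_cap/A_ann.

v_ret/v_ext ≈ 1.17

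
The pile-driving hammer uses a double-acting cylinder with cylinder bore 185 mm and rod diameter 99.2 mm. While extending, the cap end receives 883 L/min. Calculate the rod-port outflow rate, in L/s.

Cap-side area A_cap = π/4 × (185 mm)² = 26880 mm^2
Rod-side annular area A_ann = π/4 × (185² − 99.2²) = 19150 mm^2
Piston speed v = Q_in/A_cap; rod-end outflow Q_out = v × A_ann = Q_in × A_ann/A_cap.

Q_out ≈ 10.5 L/s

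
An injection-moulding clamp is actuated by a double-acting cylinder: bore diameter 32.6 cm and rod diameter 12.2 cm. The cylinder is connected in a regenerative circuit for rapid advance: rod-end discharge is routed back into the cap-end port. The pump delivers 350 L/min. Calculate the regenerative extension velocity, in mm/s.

In regeneration the rod-end outflow joins the pump flow into the cap end, so the net volume the pump must supply per unit advance equals the rod cross-section area.
Rod cross-section A_rod = π/4 × (12.2 cm)² = 116.9 cm^2
v = Q_pump / A_rod

v ≈ 499 mm/s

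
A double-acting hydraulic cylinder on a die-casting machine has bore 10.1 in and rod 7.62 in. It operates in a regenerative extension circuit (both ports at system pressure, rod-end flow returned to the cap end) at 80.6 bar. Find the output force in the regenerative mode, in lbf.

F ≈ 53300 lbf

With equal pressure on both faces, forces on the annular region cancel; the net push is pressure × rod cross-section.
Rod cross-section A_rod = π/4 × (7.62 in)² = 45.60 in^2
F = P × A_rod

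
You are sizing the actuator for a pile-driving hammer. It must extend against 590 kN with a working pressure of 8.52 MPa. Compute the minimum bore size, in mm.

D ≈ 297 mm

Extension force acts on the full piston face: F = P × (π/4)D².
D = √(4F / (πP)) = √(4 × 590 kN / (π × 8.52 MPa))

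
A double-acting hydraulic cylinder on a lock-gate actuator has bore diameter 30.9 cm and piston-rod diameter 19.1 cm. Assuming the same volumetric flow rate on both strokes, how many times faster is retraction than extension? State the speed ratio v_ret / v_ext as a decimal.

v_ret/v_ext ≈ 1.62

Cap-side area A_cap = π/4 × (30.9 cm)² = 749.9 cm^2
Rod-side annular area A_ann = π/4 × (30.9² − 19.1²) = 463.4 cm^2
For equal Q, v ∝ 1/A, so v_ret/v_ext = A_cap/A_ann.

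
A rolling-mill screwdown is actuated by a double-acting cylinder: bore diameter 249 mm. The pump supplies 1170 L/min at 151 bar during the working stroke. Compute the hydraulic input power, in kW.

Hydraulic power = P × Q

W ≈ 294 kW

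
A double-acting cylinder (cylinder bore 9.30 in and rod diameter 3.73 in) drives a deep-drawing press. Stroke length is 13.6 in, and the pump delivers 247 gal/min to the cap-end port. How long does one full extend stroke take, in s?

t ≈ 0.971 s

Cap-side area A_cap = π/4 × (9.30 in)² = 67.93 in^2
Swept volume V = A × L; t = V / Q = A·L / Q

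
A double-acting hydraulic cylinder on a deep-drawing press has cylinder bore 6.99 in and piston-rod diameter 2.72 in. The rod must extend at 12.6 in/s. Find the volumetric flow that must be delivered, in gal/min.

Cap-side area A_cap = π/4 × (6.99 in)² = 38.37 in^2
Q = A × v

Q ≈ 126 gal/min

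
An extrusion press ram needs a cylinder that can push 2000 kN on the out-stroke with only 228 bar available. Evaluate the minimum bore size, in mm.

Extension force acts on the full piston face: F = P × (π/4)D².
D = √(4F / (πP)) = √(4 × 2000 kN / (π × 228 bar))

D ≈ 334 mm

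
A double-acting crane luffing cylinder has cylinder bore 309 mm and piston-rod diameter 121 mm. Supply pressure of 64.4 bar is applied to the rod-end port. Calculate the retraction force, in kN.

F ≈ 409 kN

Rod-side annular area A_ann = π/4 × (309² − 121²) = 63490 mm^2
On retraction the pressure acts on the annular area (bore minus rod).
F = P × A_ann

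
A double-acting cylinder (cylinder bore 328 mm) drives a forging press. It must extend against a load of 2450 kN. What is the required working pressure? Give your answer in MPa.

P ≈ 29.0 MPa

Cap-side area A_cap = π/4 × (328 mm)² = 84500 mm^2
P = F / A = 2450 kN / A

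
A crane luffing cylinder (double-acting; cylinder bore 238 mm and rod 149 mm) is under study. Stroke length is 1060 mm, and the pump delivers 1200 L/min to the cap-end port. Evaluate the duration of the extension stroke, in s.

t ≈ 2.36 s

Cap-side area A_cap = π/4 × (238 mm)² = 44490 mm^2
Swept volume V = A × L; t = V / Q = A·L / Q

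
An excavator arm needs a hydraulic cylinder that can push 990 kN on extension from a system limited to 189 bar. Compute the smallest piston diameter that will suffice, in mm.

Extension force acts on the full piston face: F = P × (π/4)D².
D = √(4F / (πP)) = √(4 × 990 kN / (π × 189 bar))

D ≈ 258 mm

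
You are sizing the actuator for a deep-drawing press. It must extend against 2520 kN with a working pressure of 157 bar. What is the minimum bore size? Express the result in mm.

D ≈ 452 mm

Extension force acts on the full piston face: F = P × (π/4)D².
D = √(4F / (πP)) = √(4 × 2520 kN / (π × 157 bar))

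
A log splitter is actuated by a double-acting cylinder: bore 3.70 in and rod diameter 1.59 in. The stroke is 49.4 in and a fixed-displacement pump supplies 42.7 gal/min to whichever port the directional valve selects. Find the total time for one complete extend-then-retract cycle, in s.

t ≈ 5.87 s

Cap-side area A_cap = π/4 × (3.70 in)² = 10.75 in^2
Rod-side annular area A_ann = π/4 × (3.70² − 1.59²) = 8.767 in^2
t_ext = A_cap·L/Q = 3.231 s
t_ret = A_ann·L/Q = 2.634 s
t_cycle = t_ext + t_ret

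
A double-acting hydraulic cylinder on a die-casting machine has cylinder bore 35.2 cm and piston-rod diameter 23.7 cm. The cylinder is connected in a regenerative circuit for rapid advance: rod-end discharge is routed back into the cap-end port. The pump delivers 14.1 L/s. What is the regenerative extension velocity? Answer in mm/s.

v ≈ 320 mm/s

In regeneration the rod-end outflow joins the pump flow into the cap end, so the net volume the pump must supply per unit advance equals the rod cross-section area.
Rod cross-section A_rod = π/4 × (23.7 cm)² = 441.2 cm^2
v = Q_pump / A_rod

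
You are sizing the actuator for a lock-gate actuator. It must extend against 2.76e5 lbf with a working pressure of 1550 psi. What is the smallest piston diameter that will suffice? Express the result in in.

D ≈ 15.1 in

Extension force acts on the full piston face: F = P × (π/4)D².
D = √(4F / (πP)) = √(4 × 2.76e5 lbf / (π × 1550 psi))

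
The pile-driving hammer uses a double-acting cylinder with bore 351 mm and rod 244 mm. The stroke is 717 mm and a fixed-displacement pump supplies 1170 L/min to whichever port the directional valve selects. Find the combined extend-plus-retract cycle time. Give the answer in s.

Cap-side area A_cap = π/4 × (351 mm)² = 96760 mm^2
Rod-side annular area A_ann = π/4 × (351² − 244²) = 50000 mm^2
t_ext = A_cap·L/Q = 3.558 s
t_ret = A_ann·L/Q = 1.839 s
t_cycle = t_ext + t_ret

t ≈ 5.40 s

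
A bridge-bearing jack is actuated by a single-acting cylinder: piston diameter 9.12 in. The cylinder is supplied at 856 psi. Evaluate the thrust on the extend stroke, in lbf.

F ≈ 55900 lbf

Cap-side area A_cap = π/4 × (9.12 in)² = 65.33 in^2
F = P × A_cap = 856 psi × A_cap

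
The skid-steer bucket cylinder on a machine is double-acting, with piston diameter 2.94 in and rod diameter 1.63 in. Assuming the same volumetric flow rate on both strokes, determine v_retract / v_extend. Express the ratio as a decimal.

Cap-side area A_cap = π/4 × (2.94 in)² = 6.789 in^2
Rod-side annular area A_ann = π/4 × (2.94² − 1.63²) = 4.702 in^2
For equal Q, v ∝ 1/A, so v_ret/v_ext = A_cap/A_ann.

v_ret/v_ext ≈ 1.44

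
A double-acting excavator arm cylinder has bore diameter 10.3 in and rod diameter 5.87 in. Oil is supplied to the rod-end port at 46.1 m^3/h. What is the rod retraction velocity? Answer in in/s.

v ≈ 13.9 in/s

Rod-side annular area A_ann = π/4 × (10.3² − 5.87²) = 56.26 in^2
Flow into the rod-end port fills the annular volume.
v = Q / A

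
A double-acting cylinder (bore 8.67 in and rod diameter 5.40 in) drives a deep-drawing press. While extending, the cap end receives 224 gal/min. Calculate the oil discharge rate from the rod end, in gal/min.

Q_out ≈ 137 gal/min

Cap-side area A_cap = π/4 × (8.67 in)² = 59.04 in^2
Rod-side annular area A_ann = π/4 × (8.67² − 5.40²) = 36.14 in^2
Piston speed v = Q_in/A_cap; rod-end outflow Q_out = v × A_ann = Q_in × A_ann/A_cap.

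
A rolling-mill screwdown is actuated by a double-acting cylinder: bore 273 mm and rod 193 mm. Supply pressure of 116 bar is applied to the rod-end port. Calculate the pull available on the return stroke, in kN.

Rod-side annular area A_ann = π/4 × (273² − 193²) = 29280 mm^2
On retraction the pressure acts on the annular area (bore minus rod).
F = P × A_ann

F ≈ 340 kN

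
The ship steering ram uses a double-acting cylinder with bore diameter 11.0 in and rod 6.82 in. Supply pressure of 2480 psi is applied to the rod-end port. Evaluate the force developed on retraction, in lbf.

Rod-side annular area A_ann = π/4 × (11.0² − 6.82²) = 58.50 in^2
On retraction the pressure acts on the annular area (bore minus rod).
F = P × A_ann

F ≈ 1.45e5 lbf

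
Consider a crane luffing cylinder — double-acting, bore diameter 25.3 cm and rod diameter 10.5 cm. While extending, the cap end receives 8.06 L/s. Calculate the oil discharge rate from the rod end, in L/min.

Q_out ≈ 400 L/min

Cap-side area A_cap = π/4 × (25.3 cm)² = 502.7 cm^2
Rod-side annular area A_ann = π/4 × (25.3² − 10.5²) = 416.1 cm^2
Piston speed v = Q_in/A_cap; rod-end outflow Q_out = v × A_ann = Q_in × A_ann/A_cap.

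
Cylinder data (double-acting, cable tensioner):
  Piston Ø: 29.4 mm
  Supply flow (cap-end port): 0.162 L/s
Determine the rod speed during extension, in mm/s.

v ≈ 239 mm/s

Cap-side area A_cap = π/4 × (29.4 mm)² = 678.9 mm^2
v = Q / A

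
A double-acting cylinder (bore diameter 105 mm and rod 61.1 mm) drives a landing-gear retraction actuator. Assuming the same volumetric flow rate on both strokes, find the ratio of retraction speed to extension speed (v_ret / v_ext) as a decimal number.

v_ret/v_ext ≈ 1.51

Cap-side area A_cap = π/4 × (105 mm)² = 8659 mm^2
Rod-side annular area A_ann = π/4 × (105² − 61.1²) = 5727 mm^2
For equal Q, v ∝ 1/A, so v_ret/v_ext = A_cap/A_ann.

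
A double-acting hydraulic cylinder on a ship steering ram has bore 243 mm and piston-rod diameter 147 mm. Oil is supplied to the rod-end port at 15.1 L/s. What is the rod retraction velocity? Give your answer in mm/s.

v ≈ 514 mm/s

Rod-side annular area A_ann = π/4 × (243² − 147²) = 29410 mm^2
Flow into the rod-end port fills the annular volume.
v = Q / A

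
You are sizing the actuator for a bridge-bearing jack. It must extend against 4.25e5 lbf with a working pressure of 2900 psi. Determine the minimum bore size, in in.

D ≈ 13.7 in

Extension force acts on the full piston face: F = P × (π/4)D².
D = √(4F / (πP)) = √(4 × 4.25e5 lbf / (π × 2900 psi))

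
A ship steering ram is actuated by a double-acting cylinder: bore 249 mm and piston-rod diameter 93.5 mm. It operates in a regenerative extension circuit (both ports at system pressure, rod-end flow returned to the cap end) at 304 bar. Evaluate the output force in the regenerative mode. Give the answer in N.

With equal pressure on both faces, forces on the annular region cancel; the net push is pressure × rod cross-section.
Rod cross-section A_rod = π/4 × (93.5 mm)² = 6866 mm^2
F = P × A_rod

F ≈ 2.09e5 N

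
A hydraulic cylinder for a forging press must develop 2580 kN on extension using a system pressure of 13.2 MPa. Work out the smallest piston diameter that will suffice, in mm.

D ≈ 499 mm

Extension force acts on the full piston face: F = P × (π/4)D².
D = √(4F / (πP)) = √(4 × 2580 kN / (π × 13.2 MPa))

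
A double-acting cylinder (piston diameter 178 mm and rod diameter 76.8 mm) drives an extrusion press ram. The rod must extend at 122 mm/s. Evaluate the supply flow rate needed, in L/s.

Q ≈ 3.04 L/s

Cap-side area A_cap = π/4 × (178 mm)² = 24880 mm^2
Q = A × v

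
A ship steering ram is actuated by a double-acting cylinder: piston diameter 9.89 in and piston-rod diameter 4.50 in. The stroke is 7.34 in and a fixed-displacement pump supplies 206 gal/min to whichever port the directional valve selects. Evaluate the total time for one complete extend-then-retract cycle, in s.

t ≈ 1.27 s

Cap-side area A_cap = π/4 × (9.89 in)² = 76.82 in^2
Rod-side annular area A_ann = π/4 × (9.89² − 4.50²) = 60.92 in^2
t_ext = A_cap·L/Q = 0.7110 s
t_ret = A_ann·L/Q = 0.5638 s
t_cycle = t_ext + t_ret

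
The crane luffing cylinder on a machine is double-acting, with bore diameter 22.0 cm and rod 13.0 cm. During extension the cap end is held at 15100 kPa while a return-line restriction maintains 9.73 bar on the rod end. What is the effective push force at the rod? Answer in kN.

F ≈ 550 kN

Cap-side area A_cap = π/4 × (22.0 cm)² = 380.1 cm^2
Rod-side annular area A_ann = π/4 × (22.0² − 13.0²) = 247.4 cm^2
Net thrust = P_cap·A_cap − P_rod·A_ann = 574.0 kN − 24.07 kN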